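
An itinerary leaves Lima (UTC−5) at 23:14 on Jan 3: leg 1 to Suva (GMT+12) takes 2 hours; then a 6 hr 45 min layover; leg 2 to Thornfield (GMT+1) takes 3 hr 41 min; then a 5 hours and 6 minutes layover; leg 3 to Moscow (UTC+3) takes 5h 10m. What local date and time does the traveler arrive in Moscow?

05:56 on January 5

Convert departure to UTC: 23:14 + 5:00 = 04:14 UTC on Jan 4.
Add 2 hours leg 1 → 06:14 UTC.
Add 6 hours and 45 minutes layover in Suva → 12:59 UTC.
Add 3 hours 41 minutes leg 2 → 16:40 UTC.
Add 5 hours and 6 minutes layover in Thornfield → 21:46 UTC.
Add 5 hours and 10 minutes leg 3 → 02:56 UTC (Jan 5).
Moscow is UTC+3:00, so local arrival = 02:56 + 3:00 = 05:56 on Jan 5.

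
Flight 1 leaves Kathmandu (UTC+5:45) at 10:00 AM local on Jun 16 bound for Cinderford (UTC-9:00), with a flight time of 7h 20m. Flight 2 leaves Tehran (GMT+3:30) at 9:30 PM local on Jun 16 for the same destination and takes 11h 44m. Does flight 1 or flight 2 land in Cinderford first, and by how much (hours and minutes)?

the first, by 18 hours 9 minutes

Flight 1 in UTC: 10:00 AM − 5:45 = 4:15 AM on Jun 16.
+7 hours 20 minutes → arrive 11:35 AM UTC on Jun 16.
Flight 2 in UTC: 9:30 PM − 3:30 = 6:00 PM on Jun 16.
+11 hours 44 minutes → arrive 5:44 AM UTC on Jun 17.
Flight 1 lands earlier by 18 hours 9 minutes.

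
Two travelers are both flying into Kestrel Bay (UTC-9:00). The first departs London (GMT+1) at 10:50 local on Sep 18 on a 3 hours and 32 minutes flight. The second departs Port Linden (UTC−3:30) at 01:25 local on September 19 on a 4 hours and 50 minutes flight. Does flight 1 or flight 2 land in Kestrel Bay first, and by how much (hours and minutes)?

Flight 1 in UTC: 10:50 − 1:00 = 09:50 on Sep 18.
+3 hours 32 minutes → arrive 13:22 UTC on Sep 18.
Flight 2 in UTC: 01:25 + 3:30 = 04:55 on Sep 19.
+4 hours 50 minutes → arrive 09:45 UTC on Sep 19.
Flight 1 lands earlier by 20 hours 23 minutes.

the first, by 20 hours 23 minutes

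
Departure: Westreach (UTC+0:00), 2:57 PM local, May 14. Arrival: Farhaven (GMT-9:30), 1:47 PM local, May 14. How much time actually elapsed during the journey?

8 hours 20 minutes

Departure is already UTC: 2:57 PM on May 14.
Arrival in UTC: 1:47 PM + 9:30 = 11:17 PM on May 14.
Elapsed = 11:17 PM − 2:57 PM = 8 hours 20 minutes.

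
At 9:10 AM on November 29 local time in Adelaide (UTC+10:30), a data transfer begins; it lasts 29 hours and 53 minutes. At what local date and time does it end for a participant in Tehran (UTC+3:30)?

8:03 AM on November 30

Tehran is 7:00 behind Adelaide.
After 29 hours and 53 minutes it is 3:03 PM (Nov 30) in Adelaide.
Shift by the zone difference: 3:03 PM − 7:00 = 8:03 AM on Nov 30 in Tehran.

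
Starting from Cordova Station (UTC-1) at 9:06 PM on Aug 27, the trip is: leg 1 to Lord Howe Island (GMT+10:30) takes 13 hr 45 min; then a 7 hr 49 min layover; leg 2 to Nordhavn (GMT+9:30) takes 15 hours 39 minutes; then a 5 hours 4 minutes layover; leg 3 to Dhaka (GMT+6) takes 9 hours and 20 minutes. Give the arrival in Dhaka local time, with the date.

7:43 AM on August 30

Convert departure to UTC: 9:06 PM + 1:00 = 10:06 PM UTC on Aug 27.
Add 13 hours 45 minutes leg 1 → 11:51 AM UTC (Aug 28).
Add 7 hours and 49 minutes layover in Lord Howe Island → 7:40 PM UTC.
Add 15 hours 39 minutes leg 2 → 11:19 AM UTC (Aug 29).
Add 5 hours 4 minutes layover in Nordhavn → 4:23 PM UTC.
Add 9 hours 20 minutes leg 3 → 1:43 AM UTC (Aug 30).
Dhaka is UTC+6:00, so local arrival = 1:43 AM + 6:00 = 7:43 AM on Aug 30.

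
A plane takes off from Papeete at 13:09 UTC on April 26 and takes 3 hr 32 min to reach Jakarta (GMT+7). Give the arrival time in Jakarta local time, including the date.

Departure is given in UTC: 13:09 on Apr 26.
Add 3 hours and 32 minutes → 16:41 UTC.
Jakarta is UTC+7:00: 16:41 + 7:00 = 23:41 on Apr 26.

23:41 on Apr 26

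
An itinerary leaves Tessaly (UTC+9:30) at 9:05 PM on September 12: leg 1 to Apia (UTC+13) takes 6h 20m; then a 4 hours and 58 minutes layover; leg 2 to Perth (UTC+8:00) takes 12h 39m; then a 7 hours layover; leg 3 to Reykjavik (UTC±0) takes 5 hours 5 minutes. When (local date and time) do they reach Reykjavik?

Convert departure to UTC: 9:05 PM − 9:30 = 11:35 AM UTC on Sep 12.
Add 6 hours 20 minutes leg 1 → 5:55 PM UTC.
Add 4 hours and 58 minutes layover in Apia → 10:53 PM UTC.
Add 12 hours and 39 minutes leg 2 → 11:32 AM UTC (Sep 13).
Add 7 hours layover in Perth → 6:32 PM UTC.
Add 5 hours 5 minutes leg 3 → 11:37 PM UTC.
Reykjavik is UTC+0, so local arrival is the same: 11:37 PM on Sep 13.

11:37 PM on Sep 13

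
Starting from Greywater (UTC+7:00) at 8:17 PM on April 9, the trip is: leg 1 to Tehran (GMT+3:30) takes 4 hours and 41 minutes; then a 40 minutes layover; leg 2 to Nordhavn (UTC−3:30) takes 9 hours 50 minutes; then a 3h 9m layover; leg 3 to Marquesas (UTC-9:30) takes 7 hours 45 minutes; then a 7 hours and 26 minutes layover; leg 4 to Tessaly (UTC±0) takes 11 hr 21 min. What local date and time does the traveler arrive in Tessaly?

10:09 AM on Apr 11

Convert departure to UTC: 8:17 PM − 7:00 = 1:17 PM UTC on Apr 9.
Add 4 hours 41 minutes leg 1 → 5:58 PM UTC.
Add 40 minutes layover in Tehran → 6:38 PM UTC.
Add 9 hours and 50 minutes leg 2 → 4:28 AM UTC (Apr 10).
Add 3 hours 9 minutes layover in Nordhavn → 7:37 AM UTC.
Add 7 hours 45 minutes leg 3 → 3:22 PM UTC.
Add 7 hours and 26 minutes layover in Marquesas → 10:48 PM UTC.
Add 11 hours 21 minutes leg 4 → 10:09 AM UTC (Apr 11).
Tessaly is UTC+0, so local arrival is the same: 10:09 AM on Apr 11.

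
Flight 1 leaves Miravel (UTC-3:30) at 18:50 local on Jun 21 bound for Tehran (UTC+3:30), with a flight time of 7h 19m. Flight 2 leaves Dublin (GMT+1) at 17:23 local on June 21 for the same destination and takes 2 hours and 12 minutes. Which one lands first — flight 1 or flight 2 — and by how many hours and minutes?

Flight 1 in UTC: 18:50 + 3:30 = 22:20 on Jun 21.
+7 hours 19 minutes → arrive 05:39 UTC on Jun 22.
Flight 2 in UTC: 17:23 − 1:00 = 16:23 on Jun 21.
+2 hours and 12 minutes → arrive 18:35 UTC on Jun 21.
Flight 2 lands earlier by 11 hours 4 minutes.

the second, by 11 hours 4 minutes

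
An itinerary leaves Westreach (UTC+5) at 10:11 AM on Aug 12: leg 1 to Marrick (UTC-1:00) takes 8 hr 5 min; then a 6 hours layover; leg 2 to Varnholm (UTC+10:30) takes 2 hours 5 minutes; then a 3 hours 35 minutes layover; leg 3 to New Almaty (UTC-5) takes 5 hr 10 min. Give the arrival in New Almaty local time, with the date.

Convert departure to UTC: 10:11 AM − 5:00 = 5:11 AM UTC on Aug 12.
Add 8 hours 5 minutes leg 1 → 1:16 PM UTC.
Add 6 hours layover in Marrick → 7:16 PM UTC.
Add 2 hours and 5 minutes leg 2 → 9:21 PM UTC.
Add 3 hours 35 minutes layover in Varnholm → 12:56 AM UTC (Aug 13).
Add 5 hours 10 minutes leg 3 → 6:06 AM UTC.
New Almaty is UTC−5:00, so local arrival = 6:06 AM − 5:00 = 1:06 AM on Aug 13.

1:06 AM on August 13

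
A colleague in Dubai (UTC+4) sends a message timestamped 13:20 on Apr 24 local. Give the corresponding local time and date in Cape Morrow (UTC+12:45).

22:05 on Apr 24

In UTC: 13:20 − 4:00 = 09:20 on Apr 24.
Cape Morrow is UTC+12:45: 09:20 + 12:45 = 22:05 on Apr 24.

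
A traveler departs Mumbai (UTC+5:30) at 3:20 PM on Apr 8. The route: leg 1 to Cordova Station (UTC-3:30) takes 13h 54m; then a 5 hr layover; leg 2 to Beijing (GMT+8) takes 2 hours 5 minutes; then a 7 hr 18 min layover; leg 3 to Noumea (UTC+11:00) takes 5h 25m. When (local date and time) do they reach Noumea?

6:32 AM on Apr 10

Convert departure to UTC: 3:20 PM − 5:30 = 9:50 AM UTC on Apr 8.
Add 13 hours 54 minutes leg 1 → 11:44 PM UTC.
Add 5 hours layover in Cordova Station → 4:44 AM UTC (Apr 9).
Add 2 hours 5 minutes leg 2 → 6:49 AM UTC.
Add 7 hours and 18 minutes layover in Beijing → 2:07 PM UTC.
Add 5 hours 25 minutes leg 3 → 7:32 PM UTC.
Noumea is UTC+11:00, so local arrival = 7:32 PM + 11:00 = 6:32 AM on Apr 10.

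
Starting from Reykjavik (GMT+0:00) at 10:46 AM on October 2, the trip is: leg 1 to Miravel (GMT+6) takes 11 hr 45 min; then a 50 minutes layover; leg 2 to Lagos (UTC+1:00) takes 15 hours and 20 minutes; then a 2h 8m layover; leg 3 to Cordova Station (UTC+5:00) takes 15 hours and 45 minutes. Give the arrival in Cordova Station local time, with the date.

1:34 PM on October 4

Reykjavik is at UTC+0, so departure is already 10:46 AM UTC on Oct 2.
Add 11 hours 45 minutes leg 1 → 10:31 PM UTC.
Add 50 minutes layover in Miravel → 11:21 PM UTC.
Add 15 hours 20 minutes leg 2 → 2:41 PM UTC (Oct 3).
Add 2 hours 8 minutes layover in Lagos → 4:49 PM UTC.
Add 15 hours and 45 minutes leg 3 → 8:34 AM UTC (Oct 4).
Cordova Station is UTC+5:00, so local arrival = 8:34 AM + 5:00 = 1:34 PM on Oct 4.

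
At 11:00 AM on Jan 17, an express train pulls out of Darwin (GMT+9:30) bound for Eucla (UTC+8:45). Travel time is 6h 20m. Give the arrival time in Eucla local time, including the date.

Eucla is 0:45 behind Darwin.
After 6 hours and 20 minutes it is 5:20 PM in Darwin.
Shift by the zone difference: 5:20 PM − 0:45 = 4:35 PM on Jan 17 in Eucla.

4:35 PM on January 17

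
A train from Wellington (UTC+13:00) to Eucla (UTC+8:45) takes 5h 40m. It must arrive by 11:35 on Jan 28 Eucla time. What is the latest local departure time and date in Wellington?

Target arrival in UTC: 11:35 − 8:45 = 02:50 on Jan 28.
Subtract 5 hours 40 minutes → departure 21:10 UTC on Jan 27.
Wellington is UTC+13:00: 21:10 + 13:00 = 10:10 on Jan 28.

10:10 on January 28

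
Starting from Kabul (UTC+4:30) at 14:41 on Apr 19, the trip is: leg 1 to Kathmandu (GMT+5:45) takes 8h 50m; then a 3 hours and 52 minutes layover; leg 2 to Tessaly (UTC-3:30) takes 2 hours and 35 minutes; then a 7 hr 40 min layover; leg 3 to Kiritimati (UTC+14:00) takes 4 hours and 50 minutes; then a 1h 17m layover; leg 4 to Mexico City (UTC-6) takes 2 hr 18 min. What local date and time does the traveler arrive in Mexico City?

11:33 on April 20

Convert departure to UTC: 14:41 − 4:30 = 10:11 UTC on Apr 19.
Add 8 hours 50 minutes leg 1 → 19:01 UTC.
Add 3 hours and 52 minutes layover in Kathmandu → 22:53 UTC.
Add 2 hours 35 minutes leg 2 → 01:28 UTC (Apr 20).
Add 7 hours 40 minutes layover in Tessaly → 09:08 UTC.
Add 4 hours 50 minutes leg 3 → 13:58 UTC.
Add 1 hour 17 minutes layover in Kiritimati → 15:15 UTC.
Add 2 hours 18 minutes leg 4 → 17:33 UTC.
Mexico City is UTC−6:00, so local arrival = 17:33 − 6:00 = 11:33 on Apr 20.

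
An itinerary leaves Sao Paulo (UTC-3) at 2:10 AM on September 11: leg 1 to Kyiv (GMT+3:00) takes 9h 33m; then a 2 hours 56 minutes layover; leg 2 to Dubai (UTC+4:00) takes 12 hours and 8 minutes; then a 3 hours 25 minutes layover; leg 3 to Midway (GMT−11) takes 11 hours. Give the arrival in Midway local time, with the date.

Convert departure to UTC: 2:10 AM + 3:00 = 5:10 AM UTC on Sep 11.
Add 9 hours and 33 minutes leg 1 → 2:43 PM UTC.
Add 2 hours and 56 minutes layover in Kyiv → 5:39 PM UTC.
Add 12 hours and 8 minutes leg 2 → 5:47 AM UTC (Sep 12).
Add 3 hours 25 minutes layover in Dubai → 9:12 AM UTC.
Add 11 hours leg 3 → 8:12 PM UTC.
Midway is UTC−11:00, so local arrival = 8:12 PM − 11:00 = 9:12 AM on Sep 12.

9:12 AM on Sep 12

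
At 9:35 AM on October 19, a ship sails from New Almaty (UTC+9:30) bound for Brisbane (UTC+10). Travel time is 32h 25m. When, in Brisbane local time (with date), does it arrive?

Brisbane is 0:30 ahead of New Almaty.
After 32 hours 25 minutes it is 6:00 PM (Oct 20) in New Almaty.
Shift by the zone difference: 6:00 PM + 0:30 = 6:30 PM on Oct 20 in Brisbane.

6:30 PM on October 20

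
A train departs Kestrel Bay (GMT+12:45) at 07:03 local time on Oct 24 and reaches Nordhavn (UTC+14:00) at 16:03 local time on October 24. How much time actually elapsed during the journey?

Nordhavn is 1:15 ahead of Kestrel Bay.
Clock-face elapsed time (ignoring zones) is 9 hours.
Actual elapsed = 9 hours − 1:15 = 7 hours 45 minutes.

7 hours 45 minutes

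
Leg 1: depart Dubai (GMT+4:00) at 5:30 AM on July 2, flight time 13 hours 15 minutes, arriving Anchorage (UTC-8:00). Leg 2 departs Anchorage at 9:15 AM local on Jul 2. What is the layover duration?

Convert departure to UTC: 5:30 AM − 4:00 = 1:30 AM UTC on Jul 2.
Add 13 hours and 15 minutes flight time → 2:45 PM UTC.
Anchorage is UTC−8:00, so local arrival = 2:45 PM − 8:00 = 6:45 AM on Jul 2.
Layover = 9:15 AM − 6:45 AM = 2 hours 30 minutes.

2 hours 30 minutes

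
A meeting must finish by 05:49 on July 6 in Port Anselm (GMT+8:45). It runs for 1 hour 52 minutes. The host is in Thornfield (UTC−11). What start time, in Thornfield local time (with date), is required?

08:12 on July 5

Target end time in UTC: 05:49 − 8:45 = 21:04 on Jul 5.
Subtract 1 hour 52 minutes → start 19:12 UTC on Jul 5.
Thornfield is UTC−11:00: 19:12 − 11:00 = 08:12 on Jul 5.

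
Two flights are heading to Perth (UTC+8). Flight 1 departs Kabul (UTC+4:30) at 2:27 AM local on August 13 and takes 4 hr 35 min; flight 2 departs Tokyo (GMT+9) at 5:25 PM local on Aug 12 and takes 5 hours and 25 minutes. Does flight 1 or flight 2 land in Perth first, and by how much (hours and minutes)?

the second, by 12 hours 42 minutes

Flight 1 in UTC: 2:27 AM − 4:30 = 9:57 PM on Aug 12.
+4 hours and 35 minutes → arrive 2:32 AM UTC on Aug 13.
Flight 2 in UTC: 5:25 PM − 9:00 = 8:25 AM on Aug 12.
+5 hours 25 minutes → arrive 1:50 PM UTC on Aug 12.
Flight 2 lands earlier by 12 hours 42 minutes.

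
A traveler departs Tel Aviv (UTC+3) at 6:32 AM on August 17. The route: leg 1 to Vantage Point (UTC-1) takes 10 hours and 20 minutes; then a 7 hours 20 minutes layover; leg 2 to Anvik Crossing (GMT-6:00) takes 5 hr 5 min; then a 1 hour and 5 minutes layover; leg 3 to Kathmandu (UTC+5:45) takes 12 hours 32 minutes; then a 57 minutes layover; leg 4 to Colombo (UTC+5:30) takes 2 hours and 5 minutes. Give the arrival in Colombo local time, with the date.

Convert departure to UTC: 6:32 AM − 3:00 = 3:32 AM UTC on Aug 17.
Add 10 hours 20 minutes leg 1 → 1:52 PM UTC.
Add 7 hours 20 minutes layover in Vantage Point → 9:12 PM UTC.
Add 5 hours 5 minutes leg 2 → 2:17 AM UTC (Aug 18).
Add 1 hour and 5 minutes layover in Anvik Crossing → 3:22 AM UTC.
Add 12 hours 32 minutes leg 3 → 3:54 PM UTC.
Add 57 minutes layover in Kathmandu → 4:51 PM UTC.
Add 2 hours and 5 minutes leg 4 → 6:56 PM UTC.
Colombo is UTC+5:30, so local arrival = 6:56 PM + 5:30 = 12:26 AM on Aug 19.

12:26 AM on August 19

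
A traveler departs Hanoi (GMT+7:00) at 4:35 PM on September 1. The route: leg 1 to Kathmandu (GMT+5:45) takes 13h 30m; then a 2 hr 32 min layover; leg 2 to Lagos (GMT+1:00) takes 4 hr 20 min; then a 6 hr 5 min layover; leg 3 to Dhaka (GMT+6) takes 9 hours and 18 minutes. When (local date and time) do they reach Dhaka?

3:20 AM on September 3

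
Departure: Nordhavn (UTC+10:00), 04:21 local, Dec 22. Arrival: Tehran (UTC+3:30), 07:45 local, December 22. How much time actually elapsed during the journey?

9 hours 54 minutes

Departure in UTC: 04:21 − 10:00 = 18:21 on Dec 21.
Arrival in UTC: 07:45 − 3:30 = 04:15 on Dec 22.
Elapsed = 04:15 − 18:21 (+1 day) = 9 hours 54 minutes.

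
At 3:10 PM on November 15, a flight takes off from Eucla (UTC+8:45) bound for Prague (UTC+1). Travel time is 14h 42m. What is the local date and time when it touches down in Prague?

10:07 PM on November 15

Convert departure to UTC: 3:10 PM − 8:45 = 6:25 AM UTC on Nov 15.
Add 14 hours and 42 minutes travel time → 9:07 PM UTC.
Prague is UTC+1:00, so local arrival = 9:07 PM + 1:00 = 10:07 PM on Nov 15.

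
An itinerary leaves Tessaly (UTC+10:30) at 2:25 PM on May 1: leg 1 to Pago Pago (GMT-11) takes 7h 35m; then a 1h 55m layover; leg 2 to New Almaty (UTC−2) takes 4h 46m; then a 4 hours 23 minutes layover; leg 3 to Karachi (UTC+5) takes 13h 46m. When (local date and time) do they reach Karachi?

Convert departure to UTC: 2:25 PM − 10:30 = 3:55 AM UTC on May 1.
Add 7 hours 35 minutes leg 1 → 11:30 AM UTC.
Add 1 hour and 55 minutes layover in Pago Pago → 1:25 PM UTC.
Add 4 hours and 46 minutes leg 2 → 6:11 PM UTC.
Add 4 hours 23 minutes layover in New Almaty → 10:34 PM UTC.
Add 13 hours 46 minutes leg 3 → 12:20 PM UTC (May 2).
Karachi is UTC+5:00, so local arrival = 12:20 PM + 5:00 = 5:20 PM on May 2.

5:20 PM on May 2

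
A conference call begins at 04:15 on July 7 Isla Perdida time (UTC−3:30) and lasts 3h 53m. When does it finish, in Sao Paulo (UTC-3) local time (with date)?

Sao Paulo is 0:30 ahead of Isla Perdida.
After 3 hours and 53 minutes it is 08:08 in Isla Perdida.
Shift by the zone difference: 08:08 + 0:30 = 08:38 on Jul 7 in Sao Paulo.

08:38 on July 7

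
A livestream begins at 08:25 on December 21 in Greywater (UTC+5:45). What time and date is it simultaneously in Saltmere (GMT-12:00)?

14:40 on December 20

In UTC: 08:25 − 5:45 = 02:40 on Dec 21.
Saltmere is UTC−12:00: 02:40 − 12:00 = 14:40 on Dec 20.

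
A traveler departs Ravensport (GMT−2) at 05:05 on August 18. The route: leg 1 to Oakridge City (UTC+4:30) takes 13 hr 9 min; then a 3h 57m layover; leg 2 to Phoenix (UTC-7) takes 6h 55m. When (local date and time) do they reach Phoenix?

00:06 on August 19

Convert departure to UTC: 05:05 + 2:00 = 07:05 UTC on Aug 18.
Add 13 hours 9 minutes leg 1 → 20:14 UTC.
Add 3 hours 57 minutes layover in Oakridge City → 00:11 UTC (Aug 19).
Add 6 hours 55 minutes leg 2 → 07:06 UTC.
Phoenix is UTC−7:00, so local arrival = 07:06 − 7:00 = 00:06 on Aug 19.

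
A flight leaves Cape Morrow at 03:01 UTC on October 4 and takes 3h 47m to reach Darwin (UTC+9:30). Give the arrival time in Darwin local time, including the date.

Departure is given in UTC: 03:01 on Oct 4.
Add 3 hours and 47 minutes → 06:48 UTC.
Darwin is UTC+9:30: 06:48 + 9:30 = 16:18 on Oct 4.

16:18 on October 4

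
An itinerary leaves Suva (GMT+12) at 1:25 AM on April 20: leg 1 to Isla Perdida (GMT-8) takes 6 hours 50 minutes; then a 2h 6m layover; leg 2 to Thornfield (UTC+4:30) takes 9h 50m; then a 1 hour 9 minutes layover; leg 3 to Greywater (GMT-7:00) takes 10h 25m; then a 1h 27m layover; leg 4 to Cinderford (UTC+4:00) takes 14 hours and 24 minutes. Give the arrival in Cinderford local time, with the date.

3:36 PM on Apr 21

Convert departure to UTC: 1:25 AM − 12:00 = 1:25 PM UTC on Apr 19.
Add 6 hours and 50 minutes leg 1 → 8:15 PM UTC.
Add 2 hours and 6 minutes layover in Isla Perdida → 10:21 PM UTC.
Add 9 hours and 50 minutes leg 2 → 8:11 AM UTC (Apr 20).
Add 1 hour and 9 minutes layover in Thornfield → 9:20 AM UTC.
Add 10 hours 25 minutes leg 3 → 7:45 PM UTC.
Add 1 hour 27 minutes layover in Greywater → 9:12 PM UTC.
Add 14 hours and 24 minutes leg 4 → 11:36 AM UTC (Apr 21).
Cinderford is UTC+4:00, so local arrival = 11:36 AM + 4:00 = 3:36 PM on Apr 21.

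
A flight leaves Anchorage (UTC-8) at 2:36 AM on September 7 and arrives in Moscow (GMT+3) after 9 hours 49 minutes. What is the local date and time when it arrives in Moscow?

Convert departure to UTC: 2:36 AM + 8:00 = 10:36 AM UTC on Sep 7.
Add 9 hours and 49 minutes travel time → 8:25 PM UTC.
Moscow is UTC+3:00, so local arrival = 8:25 PM + 3:00 = 11:25 PM on Sep 7.

11:25 PM on September 7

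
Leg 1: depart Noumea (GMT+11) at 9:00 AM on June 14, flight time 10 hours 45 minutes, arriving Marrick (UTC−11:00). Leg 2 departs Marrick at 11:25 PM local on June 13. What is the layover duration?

1 hour 40 minutes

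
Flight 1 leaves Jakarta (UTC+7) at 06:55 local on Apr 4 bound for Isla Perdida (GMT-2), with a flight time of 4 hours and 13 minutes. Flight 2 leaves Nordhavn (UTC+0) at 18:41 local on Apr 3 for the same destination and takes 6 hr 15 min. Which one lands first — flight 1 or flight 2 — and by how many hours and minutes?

the second, by 3 hours 12 minutes

Flight 1 in UTC: 06:55 − 7:00 = 23:55 on Apr 3.
+4 hours and 13 minutes → arrive 04:08 UTC on Apr 4.
Flight 2 departs at 18:41 UTC (Apr 3).
+6 hours 15 minutes → arrive 00:56 UTC on Apr 4.
Flight 2 lands earlier by 3 hours 12 minutes.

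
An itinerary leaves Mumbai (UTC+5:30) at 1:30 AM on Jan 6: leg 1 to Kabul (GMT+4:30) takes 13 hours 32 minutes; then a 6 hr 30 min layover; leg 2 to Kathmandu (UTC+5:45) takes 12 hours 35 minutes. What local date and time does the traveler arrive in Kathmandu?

10:22 AM on January 7

Convert departure to UTC: 1:30 AM − 5:30 = 8:00 PM UTC on Jan 5.
Add 13 hours 32 minutes leg 1 → 9:32 AM UTC (Jan 6).
Add 6 hours and 30 minutes layover in Kabul → 4:02 PM UTC.
Add 12 hours and 35 minutes leg 2 → 4:37 AM UTC (Jan 7).
Kathmandu is UTC+5:45, so local arrival = 4:37 AM + 5:45 = 10:22 AM on Jan 7.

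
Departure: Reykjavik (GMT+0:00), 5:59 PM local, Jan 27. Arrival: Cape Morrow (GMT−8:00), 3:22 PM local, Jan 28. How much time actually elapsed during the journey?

Departure is already UTC: 5:59 PM on Jan 27.
Arrival in UTC: 3:22 PM + 8:00 = 11:22 PM on Jan 28.
Elapsed = 11:22 PM − 5:59 PM (+1 day) = 29 hours 23 minutes.

29 hours 23 minutes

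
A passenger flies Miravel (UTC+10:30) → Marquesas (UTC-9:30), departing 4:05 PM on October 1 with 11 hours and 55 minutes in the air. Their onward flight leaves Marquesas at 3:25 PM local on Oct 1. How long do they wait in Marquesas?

7 hours 25 minutes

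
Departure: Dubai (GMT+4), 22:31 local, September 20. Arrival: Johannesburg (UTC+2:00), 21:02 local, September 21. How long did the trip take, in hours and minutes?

24 hours 31 minutes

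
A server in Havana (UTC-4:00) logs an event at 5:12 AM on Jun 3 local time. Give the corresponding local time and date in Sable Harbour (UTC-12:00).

Sable Harbour is 8:00 behind Havana.
Shift by the zone difference: 5:12 AM − 8:00 = 9:12 PM on Jun 2 in Sable Harbour.

9:12 PM on Jun 2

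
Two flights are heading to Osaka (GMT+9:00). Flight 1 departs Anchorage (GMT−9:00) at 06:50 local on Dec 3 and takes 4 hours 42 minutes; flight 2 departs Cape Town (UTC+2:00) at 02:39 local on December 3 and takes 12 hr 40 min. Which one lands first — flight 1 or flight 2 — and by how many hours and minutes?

Flight 1 in UTC: 06:50 + 9:00 = 15:50 on Dec 3.
+4 hours and 42 minutes → arrive 20:32 UTC on Dec 3.
Flight 2 in UTC: 02:39 − 2:00 = 00:39 on Dec 3.
+12 hours 40 minutes → arrive 13:19 UTC on Dec 3.
Flight 2 lands earlier by 7 hours 13 minutes.

the second, by 7 hours 13 minutes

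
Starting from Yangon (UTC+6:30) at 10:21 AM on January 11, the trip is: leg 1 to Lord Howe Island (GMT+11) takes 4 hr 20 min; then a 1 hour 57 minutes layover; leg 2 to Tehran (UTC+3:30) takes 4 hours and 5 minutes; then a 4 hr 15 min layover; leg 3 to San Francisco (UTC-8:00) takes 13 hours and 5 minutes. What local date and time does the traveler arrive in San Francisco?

Convert departure to UTC: 10:21 AM − 6:30 = 3:51 AM UTC on Jan 11.
Add 4 hours and 20 minutes leg 1 → 8:11 AM UTC.
Add 1 hour 57 minutes layover in Lord Howe Island → 10:08 AM UTC.
Add 4 hours and 5 minutes leg 2 → 2:13 PM UTC.
Add 4 hours and 15 minutes layover in Tehran → 6:28 PM UTC.
Add 13 hours and 5 minutes leg 3 → 7:33 AM UTC (Jan 12).
San Francisco is UTC−8:00, so local arrival = 7:33 AM − 8:00 = 11:33 PM on Jan 11.

11:33 PM on January 11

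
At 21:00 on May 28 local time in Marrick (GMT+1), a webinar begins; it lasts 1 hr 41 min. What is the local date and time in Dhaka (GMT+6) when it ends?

03:41 on May 29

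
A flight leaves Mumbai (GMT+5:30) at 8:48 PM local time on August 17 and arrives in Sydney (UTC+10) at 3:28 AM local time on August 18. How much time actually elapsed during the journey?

2 hours 10 minutes

Sydney is 4:30 ahead of Mumbai.
Clock-face elapsed time (ignoring zones) is 6 hours 40 minutes.
Actual elapsed = 6 hours 40 minutes − 4:30 = 2 hours 10 minutes.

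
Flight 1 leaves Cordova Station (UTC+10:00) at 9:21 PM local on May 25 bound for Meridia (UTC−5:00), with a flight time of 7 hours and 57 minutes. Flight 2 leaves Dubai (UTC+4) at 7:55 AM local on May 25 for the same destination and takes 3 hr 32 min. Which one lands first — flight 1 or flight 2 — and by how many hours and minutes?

the second, by 11 hours 51 minutes

Flight 1 in UTC: 9:21 PM − 10:00 = 11:21 AM on May 25.
+7 hours 57 minutes → arrive 7:18 PM UTC on May 25.
Flight 2 in UTC: 7:55 AM − 4:00 = 3:55 AM on May 25.
+3 hours 32 minutes → arrive 7:27 AM UTC on May 25.
Flight 2 lands earlier by 11 hours 51 minutes.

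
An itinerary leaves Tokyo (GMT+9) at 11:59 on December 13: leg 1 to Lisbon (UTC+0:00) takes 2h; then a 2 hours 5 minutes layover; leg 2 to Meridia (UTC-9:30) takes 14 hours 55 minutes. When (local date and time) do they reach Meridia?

12:29 on Dec 13

Convert departure to UTC: 11:59 − 9:00 = 02:59 UTC on Dec 13.
Add 2 hours leg 1 → 04:59 UTC.
Add 2 hours and 5 minutes layover in Lisbon → 07:04 UTC.
Add 14 hours 55 minutes leg 2 → 21:59 UTC.
Meridia is UTC−9:30, so local arrival = 21:59 − 9:30 = 12:29 on Dec 13.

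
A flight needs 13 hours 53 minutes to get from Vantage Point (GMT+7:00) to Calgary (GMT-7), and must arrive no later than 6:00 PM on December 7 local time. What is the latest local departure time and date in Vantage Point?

Target arrival in UTC: 6:00 PM + 7:00 = 1:00 AM on Dec 8.
Subtract 13 hours and 53 minutes → departure 11:07 AM UTC on Dec 7.
Vantage Point is UTC+7:00: 11:07 AM + 7:00 = 6:07 PM on Dec 7.

6:07 PM on Dec 7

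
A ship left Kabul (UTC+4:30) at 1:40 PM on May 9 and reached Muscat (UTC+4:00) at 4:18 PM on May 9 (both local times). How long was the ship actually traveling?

3 hours 8 minutes

Departure in UTC: 1:40 PM − 4:30 = 9:10 AM on May 9.
Arrival in UTC: 4:18 PM − 4:00 = 12:18 PM on May 9.
Elapsed = 12:18 PM − 9:10 AM = 3 hours 8 minutes.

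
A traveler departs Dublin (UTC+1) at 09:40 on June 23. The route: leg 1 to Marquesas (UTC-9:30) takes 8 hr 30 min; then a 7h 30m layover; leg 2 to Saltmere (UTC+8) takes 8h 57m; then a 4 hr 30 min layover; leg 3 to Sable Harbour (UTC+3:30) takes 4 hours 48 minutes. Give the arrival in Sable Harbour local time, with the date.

Convert departure to UTC: 09:40 − 1:00 = 08:40 UTC on Jun 23.
Add 8 hours and 30 minutes leg 1 → 17:10 UTC.
Add 7 hours and 30 minutes layover in Marquesas → 00:40 UTC (Jun 24).
Add 8 hours and 57 minutes leg 2 → 09:37 UTC.
Add 4 hours 30 minutes layover in Saltmere → 14:07 UTC.
Add 4 hours and 48 minutes leg 3 → 18:55 UTC.
Sable Harbour is UTC+3:30, so local arrival = 18:55 + 3:30 = 22:25 on Jun 24.

22:25 on June 24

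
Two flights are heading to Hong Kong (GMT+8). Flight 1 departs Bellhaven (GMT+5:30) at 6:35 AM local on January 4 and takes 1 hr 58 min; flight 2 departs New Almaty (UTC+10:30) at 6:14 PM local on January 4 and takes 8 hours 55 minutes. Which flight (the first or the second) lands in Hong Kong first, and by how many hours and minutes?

the first, by 13 hours 36 minutes

Flight 1 in UTC: 6:35 AM − 5:30 = 1:05 AM on Jan 4.
+1 hour 58 minutes → arrive 3:03 AM UTC on Jan 4.
Flight 2 in UTC: 6:14 PM − 10:30 = 7:44 AM on Jan 4.
+8 hours 55 minutes → arrive 4:39 PM UTC on Jan 4.
Flight 1 lands earlier by 13 hours 36 minutes.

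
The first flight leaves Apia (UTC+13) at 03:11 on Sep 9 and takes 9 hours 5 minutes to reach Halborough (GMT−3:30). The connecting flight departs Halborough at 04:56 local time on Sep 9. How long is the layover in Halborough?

9 hours 10 minutes

Convert departure to UTC: 03:11 − 13:00 = 14:11 UTC on Sep 8.
Add 9 hours 5 minutes flight time → 23:16 UTC.
Halborough is UTC−3:30, so local arrival = 23:16 − 3:30 = 19:46 on Sep 8.
Layover = 04:56 − 19:46 (+1 day) = 9 hours 10 minutes.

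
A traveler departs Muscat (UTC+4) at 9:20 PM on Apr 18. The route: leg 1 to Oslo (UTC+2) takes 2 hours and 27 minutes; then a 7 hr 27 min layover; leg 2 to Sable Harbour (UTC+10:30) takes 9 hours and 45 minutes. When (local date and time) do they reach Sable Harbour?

Convert departure to UTC: 9:20 PM − 4:00 = 5:20 PM UTC on Apr 18.
Add 2 hours 27 minutes leg 1 → 7:47 PM UTC.
Add 7 hours 27 minutes layover in Oslo → 3:14 AM UTC (Apr 19).
Add 9 hours 45 minutes leg 2 → 12:59 PM UTC.
Sable Harbour is UTC+10:30, so local arrival = 12:59 PM + 10:30 = 11:29 PM on Apr 19.

11:29 PM on April 19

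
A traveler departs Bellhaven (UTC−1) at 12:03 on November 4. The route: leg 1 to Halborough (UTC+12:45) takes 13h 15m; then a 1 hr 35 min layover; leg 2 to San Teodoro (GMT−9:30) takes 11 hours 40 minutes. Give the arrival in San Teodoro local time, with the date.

Convert departure to UTC: 12:03 + 1:00 = 13:03 UTC on Nov 4.
Add 13 hours and 15 minutes leg 1 → 02:18 UTC (Nov 5).
Add 1 hour and 35 minutes layover in Halborough → 03:53 UTC.
Add 11 hours and 40 minutes leg 2 → 15:33 UTC.
San Teodoro is UTC−9:30, so local arrival = 15:33 − 9:30 = 06:03 on Nov 5.

06:03 on November 5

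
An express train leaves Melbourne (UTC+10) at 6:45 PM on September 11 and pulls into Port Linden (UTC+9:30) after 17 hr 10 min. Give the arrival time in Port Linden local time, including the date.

Convert departure to UTC: 6:45 PM − 10:00 = 8:45 AM UTC on Sep 11.
Add 17 hours and 10 minutes travel time → 1:55 AM UTC (Sep 12).
Port Linden is UTC+9:30, so local arrival = 1:55 AM + 9:30 = 11:25 AM on Sep 12.

11:25 AM on September 12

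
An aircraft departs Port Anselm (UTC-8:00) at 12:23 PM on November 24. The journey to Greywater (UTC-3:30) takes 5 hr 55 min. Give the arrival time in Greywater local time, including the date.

Greywater is 4:30 ahead of Port Anselm.
After 5 hours 55 minutes it is 6:18 PM in Port Anselm.
Shift by the zone difference: 6:18 PM + 4:30 = 10:48 PM on Nov 24 in Greywater.

10:48 PM on November 24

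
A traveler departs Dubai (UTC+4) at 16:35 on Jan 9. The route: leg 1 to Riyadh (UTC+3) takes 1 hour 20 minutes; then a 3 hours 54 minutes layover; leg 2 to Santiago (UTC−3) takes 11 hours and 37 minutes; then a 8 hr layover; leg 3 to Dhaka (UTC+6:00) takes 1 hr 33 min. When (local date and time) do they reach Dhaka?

Convert departure to UTC: 16:35 − 4:00 = 12:35 UTC on Jan 9.
Add 1 hour 20 minutes leg 1 → 13:55 UTC.
Add 3 hours and 54 minutes layover in Riyadh → 17:49 UTC.
Add 11 hours 37 minutes leg 2 → 05:26 UTC (Jan 10).
Add 8 hours layover in Santiago → 13:26 UTC.
Add 1 hour 33 minutes leg 3 → 14:59 UTC.
Dhaka is UTC+6:00, so local arrival = 14:59 + 6:00 = 20:59 on Jan 10.

20:59 on January 10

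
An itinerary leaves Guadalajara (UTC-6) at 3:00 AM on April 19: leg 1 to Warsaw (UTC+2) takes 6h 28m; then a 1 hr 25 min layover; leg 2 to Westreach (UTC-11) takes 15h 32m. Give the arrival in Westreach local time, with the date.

Convert departure to UTC: 3:00 AM + 6:00 = 9:00 AM UTC on Apr 19.
Add 6 hours 28 minutes leg 1 → 3:28 PM UTC.
Add 1 hour and 25 minutes layover in Warsaw → 4:53 PM UTC.
Add 15 hours and 32 minutes leg 2 → 8:25 AM UTC (Apr 20).
Westreach is UTC−11:00, so local arrival = 8:25 AM − 11:00 = 9:25 PM on Apr 19.

9:25 PM on April 19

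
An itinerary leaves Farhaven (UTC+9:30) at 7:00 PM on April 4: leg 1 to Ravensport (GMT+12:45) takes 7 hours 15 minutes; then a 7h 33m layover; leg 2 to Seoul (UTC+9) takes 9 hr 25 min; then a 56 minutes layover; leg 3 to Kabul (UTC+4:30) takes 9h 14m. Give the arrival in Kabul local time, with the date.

12:23 AM on April 6

Convert departure to UTC: 7:00 PM − 9:30 = 9:30 AM UTC on Apr 4.
Add 7 hours 15 minutes leg 1 → 4:45 PM UTC.
Add 7 hours 33 minutes layover in Ravensport → 12:18 AM UTC (Apr 5).
Add 9 hours 25 minutes leg 2 → 9:43 AM UTC.
Add 56 minutes layover in Seoul → 10:39 AM UTC.
Add 9 hours 14 minutes leg 3 → 7:53 PM UTC.
Kabul is UTC+4:30, so local arrival = 7:53 PM + 4:30 = 12:23 AM on Apr 6.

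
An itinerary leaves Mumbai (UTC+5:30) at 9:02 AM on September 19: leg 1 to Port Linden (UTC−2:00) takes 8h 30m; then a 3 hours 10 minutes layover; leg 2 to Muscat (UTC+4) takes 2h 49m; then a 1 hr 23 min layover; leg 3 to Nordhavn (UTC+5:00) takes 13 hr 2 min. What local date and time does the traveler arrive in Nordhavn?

1:26 PM on Sep 20

Convert departure to UTC: 9:02 AM − 5:30 = 3:32 AM UTC on Sep 19.
Add 8 hours and 30 minutes leg 1 → 12:02 PM UTC.
Add 3 hours and 10 minutes layover in Port Linden → 3:12 PM UTC.
Add 2 hours 49 minutes leg 2 → 6:01 PM UTC.
Add 1 hour 23 minutes layover in Muscat → 7:24 PM UTC.
Add 13 hours and 2 minutes leg 3 → 8:26 AM UTC (Sep 20).
Nordhavn is UTC+5:00, so local arrival = 8:26 AM + 5:00 = 1:26 PM on Sep 20.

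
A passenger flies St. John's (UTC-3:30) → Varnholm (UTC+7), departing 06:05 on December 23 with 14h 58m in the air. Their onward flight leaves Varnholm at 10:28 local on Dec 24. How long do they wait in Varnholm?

2 hours 55 minutes

Convert departure to UTC: 06:05 + 3:30 = 09:35 UTC on Dec 23.
Add 14 hours and 58 minutes flight time → 00:33 UTC (Dec 24).
Varnholm is UTC+7:00, so local arrival = 00:33 + 7:00 = 07:33 on Dec 24.
Layover = 10:28 − 07:33 = 2 hours 55 minutes.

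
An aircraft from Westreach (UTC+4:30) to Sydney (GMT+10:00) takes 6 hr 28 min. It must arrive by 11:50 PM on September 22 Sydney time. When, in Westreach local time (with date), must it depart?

11:52 AM on Sep 22

Target arrival in UTC: 11:50 PM − 10:00 = 1:50 PM on Sep 22.
Subtract 6 hours 28 minutes → departure 7:22 AM UTC on Sep 22.
Westreach is UTC+4:30: 7:22 AM + 4:30 = 11:52 AM on Sep 22.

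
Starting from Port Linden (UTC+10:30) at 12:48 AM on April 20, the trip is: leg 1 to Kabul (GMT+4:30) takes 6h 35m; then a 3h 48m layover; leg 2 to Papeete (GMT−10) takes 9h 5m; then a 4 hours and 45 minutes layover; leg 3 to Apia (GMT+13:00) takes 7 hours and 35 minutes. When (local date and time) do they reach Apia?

11:06 AM on Apr 21

Convert departure to UTC: 12:48 AM − 10:30 = 2:18 PM UTC on Apr 19.
Add 6 hours 35 minutes leg 1 → 8:53 PM UTC.
Add 3 hours 48 minutes layover in Kabul → 12:41 AM UTC (Apr 20).
Add 9 hours and 5 minutes leg 2 → 9:46 AM UTC.
Add 4 hours 45 minutes layover in Papeete → 2:31 PM UTC.
Add 7 hours and 35 minutes leg 3 → 10:06 PM UTC.
Apia is UTC+13:00, so local arrival = 10:06 PM + 13:00 = 11:06 AM on Apr 21.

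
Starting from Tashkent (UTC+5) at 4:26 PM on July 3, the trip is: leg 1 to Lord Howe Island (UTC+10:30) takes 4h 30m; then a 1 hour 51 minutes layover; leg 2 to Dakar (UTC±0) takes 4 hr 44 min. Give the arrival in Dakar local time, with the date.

10:31 PM on Jul 3

Convert departure to UTC: 4:26 PM − 5:00 = 11:26 AM UTC on Jul 3.
Add 4 hours and 30 minutes leg 1 → 3:56 PM UTC.
Add 1 hour 51 minutes layover in Lord Howe Island → 5:47 PM UTC.
Add 4 hours and 44 minutes leg 2 → 10:31 PM UTC.
Dakar is UTC+0, so local arrival is the same: 10:31 PM on Jul 3.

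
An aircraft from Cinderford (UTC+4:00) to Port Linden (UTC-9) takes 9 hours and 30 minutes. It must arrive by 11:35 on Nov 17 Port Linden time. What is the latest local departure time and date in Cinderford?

15:05 on November 17

Target arrival in UTC: 11:35 + 9:00 = 20:35 on Nov 17.
Subtract 9 hours 30 minutes → departure 11:05 UTC on Nov 17.
Cinderford is UTC+4:00: 11:05 + 4:00 = 15:05 on Nov 17.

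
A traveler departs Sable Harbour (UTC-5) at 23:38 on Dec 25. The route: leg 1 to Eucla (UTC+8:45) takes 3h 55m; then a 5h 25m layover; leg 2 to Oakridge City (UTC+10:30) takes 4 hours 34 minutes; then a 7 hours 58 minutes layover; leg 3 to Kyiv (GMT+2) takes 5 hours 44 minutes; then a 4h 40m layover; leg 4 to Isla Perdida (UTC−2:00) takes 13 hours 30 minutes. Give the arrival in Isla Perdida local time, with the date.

Convert departure to UTC: 23:38 + 5:00 = 04:38 UTC on Dec 26.
Add 3 hours and 55 minutes leg 1 → 08:33 UTC.
Add 5 hours and 25 minutes layover in Eucla → 13:58 UTC.
Add 4 hours and 34 minutes leg 2 → 18:32 UTC.
Add 7 hours 58 minutes layover in Oakridge City → 02:30 UTC (Dec 27).
Add 5 hours 44 minutes leg 3 → 08:14 UTC.
Add 4 hours and 40 minutes layover in Kyiv → 12:54 UTC.
Add 13 hours 30 minutes leg 4 → 02:24 UTC (Dec 28).
Isla Perdida is UTC−2:00, so local arrival = 02:24 − 2:00 = 00:24 on Dec 28.

00:24 on December 28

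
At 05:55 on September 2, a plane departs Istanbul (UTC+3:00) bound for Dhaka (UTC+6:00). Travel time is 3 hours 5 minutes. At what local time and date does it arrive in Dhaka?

12:00 on Sep 2

Convert departure to UTC: 05:55 − 3:00 = 02:55 UTC on Sep 2.
Add 3 hours and 5 minutes travel time → 06:00 UTC.
Dhaka is UTC+6:00, so local arrival = 06:00 + 6:00 = 12:00 on Sep 2.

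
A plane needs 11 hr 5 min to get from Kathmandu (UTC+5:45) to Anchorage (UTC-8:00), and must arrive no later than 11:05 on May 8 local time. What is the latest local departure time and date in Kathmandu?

13:45 on May 8

Target arrival in UTC: 11:05 + 8:00 = 19:05 on May 8.
Subtract 11 hours 5 minutes → departure 08:00 UTC on May 8.
Kathmandu is UTC+5:45: 08:00 + 5:45 = 13:45 on May 8.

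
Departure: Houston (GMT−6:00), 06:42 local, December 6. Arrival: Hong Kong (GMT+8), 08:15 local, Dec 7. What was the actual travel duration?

11 hours 33 minutes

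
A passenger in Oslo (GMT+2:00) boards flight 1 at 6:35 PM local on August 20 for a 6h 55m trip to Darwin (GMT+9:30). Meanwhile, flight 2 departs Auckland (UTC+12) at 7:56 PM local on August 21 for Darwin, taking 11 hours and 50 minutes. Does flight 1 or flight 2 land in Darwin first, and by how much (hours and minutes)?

the first, by 20 hours 16 minutes

Flight 1 in UTC: 6:35 PM − 2:00 = 4:35 PM on Aug 20.
+6 hours 55 minutes → arrive 11:30 PM UTC on Aug 20.
Flight 2 in UTC: 7:56 PM − 12:00 = 7:56 AM on Aug 21.
+11 hours and 50 minutes → arrive 7:46 PM UTC on Aug 21.
Flight 1 lands earlier by 20 hours 16 minutes.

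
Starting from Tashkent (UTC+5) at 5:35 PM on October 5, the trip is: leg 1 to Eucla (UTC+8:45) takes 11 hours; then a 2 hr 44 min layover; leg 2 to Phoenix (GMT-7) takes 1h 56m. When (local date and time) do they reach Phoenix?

Convert departure to UTC: 5:35 PM − 5:00 = 12:35 PM UTC on Oct 5.
Add 11 hours leg 1 → 11:35 PM UTC.
Add 2 hours 44 minutes layover in Eucla → 2:19 AM UTC (Oct 6).
Add 1 hour 56 minutes leg 2 → 4:15 AM UTC.
Phoenix is UTC−7:00, so local arrival = 4:15 AM − 7:00 = 9:15 PM on Oct 5.

9:15 PM on October 5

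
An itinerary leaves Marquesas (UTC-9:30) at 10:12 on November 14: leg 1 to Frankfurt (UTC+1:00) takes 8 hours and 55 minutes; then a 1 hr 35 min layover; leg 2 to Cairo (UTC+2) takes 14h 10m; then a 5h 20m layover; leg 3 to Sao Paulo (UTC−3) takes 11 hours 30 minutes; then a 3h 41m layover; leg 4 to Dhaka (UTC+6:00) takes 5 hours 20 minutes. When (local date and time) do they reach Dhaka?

Convert departure to UTC: 10:12 + 9:30 = 19:42 UTC on Nov 14.
Add 8 hours and 55 minutes leg 1 → 04:37 UTC (Nov 15).
Add 1 hour 35 minutes layover in Frankfurt → 06:12 UTC.
Add 14 hours 10 minutes leg 2 → 20:22 UTC.
Add 5 hours 20 minutes layover in Cairo → 01:42 UTC (Nov 16).
Add 11 hours 30 minutes leg 3 → 13:12 UTC.
Add 3 hours and 41 minutes layover in Sao Paulo → 16:53 UTC.
Add 5 hours and 20 minutes leg 4 → 22:13 UTC.
Dhaka is UTC+6:00, so local arrival = 22:13 + 6:00 = 04:13 on Nov 17.

04:13 on November 17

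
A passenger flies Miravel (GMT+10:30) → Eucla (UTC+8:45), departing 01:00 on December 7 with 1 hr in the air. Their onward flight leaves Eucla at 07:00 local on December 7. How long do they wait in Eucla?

Convert departure to UTC: 01:00 − 10:30 = 14:30 UTC on Dec 6.
Add 1 hour flight time → 15:30 UTC.
Eucla is UTC+8:45, so local arrival = 15:30 + 8:45 = 00:15 on Dec 7.
Layover = 07:00 − 00:15 = 6 hours 45 minutes.

6 hours 45 minutes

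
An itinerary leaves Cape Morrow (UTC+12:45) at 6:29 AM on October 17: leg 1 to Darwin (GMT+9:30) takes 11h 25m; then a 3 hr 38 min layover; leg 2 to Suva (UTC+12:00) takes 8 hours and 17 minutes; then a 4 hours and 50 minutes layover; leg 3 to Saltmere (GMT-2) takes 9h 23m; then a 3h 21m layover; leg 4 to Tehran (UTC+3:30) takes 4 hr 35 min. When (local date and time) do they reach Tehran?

Convert departure to UTC: 6:29 AM − 12:45 = 5:44 PM UTC on Oct 16.
Add 11 hours 25 minutes leg 1 → 5:09 AM UTC (Oct 17).
Add 3 hours 38 minutes layover in Darwin → 8:47 AM UTC.
Add 8 hours 17 minutes leg 2 → 5:04 PM UTC.
Add 4 hours 50 minutes layover in Suva → 9:54 PM UTC.
Add 9 hours and 23 minutes leg 3 → 7:17 AM UTC (Oct 18).
Add 3 hours and 21 minutes layover in Saltmere → 10:38 AM UTC.
Add 4 hours and 35 minutes leg 4 → 3:13 PM UTC.
Tehran is UTC+3:30, so local arrival = 3:13 PM + 3:30 = 6:43 PM on Oct 18.

6:43 PM on October 18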